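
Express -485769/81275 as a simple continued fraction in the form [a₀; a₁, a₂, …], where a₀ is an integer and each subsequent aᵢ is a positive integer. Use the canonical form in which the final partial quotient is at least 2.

⌊-485769/81275⌋ = -6, remainder 1881
⌊81275/1881⌋ = 43, remainder 392
⌊1881/392⌋ = 4, remainder 313
⌊392/313⌋ = 1, remainder 79
⌊313/79⌋ = 3, remainder 76
⌊79/76⌋ = 1, remainder 3
⌊76/3⌋ = 25, remainder 1
⌊3/1⌋ = 3, remainder 0

[-6; 43, 4, 1, 3, 1, 25, 3]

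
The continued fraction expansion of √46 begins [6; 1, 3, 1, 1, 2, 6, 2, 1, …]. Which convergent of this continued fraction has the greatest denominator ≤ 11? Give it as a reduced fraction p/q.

61/9

List convergents until the denominator exceeds the bound:
a_0 = 6: 6/1  (≤ bound)
a_1 = 1: 7/1  (≤ bound)
a_2 = 3: 27/4  (≤ bound)
a_3 = 1: 34/5  (≤ bound)
a_4 = 1: 61/9  (≤ bound)
a_5 = 2: 156/23  (> 11, stop)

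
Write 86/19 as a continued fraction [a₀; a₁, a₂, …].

[4; 1, 1, 9]

⌊86/19⌋ = 4, remainder 10
⌊19/10⌋ = 1, remainder 9
⌊10/9⌋ = 1, remainder 1
⌊9/1⌋ = 9, remainder 0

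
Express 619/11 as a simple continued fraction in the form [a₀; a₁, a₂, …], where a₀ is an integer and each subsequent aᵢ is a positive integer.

Repeatedly divide and take the remainder:
619 = 56·11 + 3, so a_0 = 56
11 = 3·3 + 2, so a_1 = 3
3 = 1·2 + 1, so a_2 = 1
2 = 2·1 + 0, so a_3 = 2

[56; 3, 1, 2]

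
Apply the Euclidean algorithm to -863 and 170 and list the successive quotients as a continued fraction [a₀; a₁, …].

Apply division with remainder until the remainder is 0:
⌊-863/170⌋ = -6, remainder 157
⌊170/157⌋ = 1, remainder 13
⌊157/13⌋ = 12, remainder 1
⌊13/1⌋ = 13, remainder 0

[-6; 1, 12, 13]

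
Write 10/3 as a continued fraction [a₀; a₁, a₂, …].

Apply division with remainder until the remainder is 0:
10 = 3·3 + 1, so a_0 = 3
3 = 3·1 + 0, so a_1 = 3

[3; 3]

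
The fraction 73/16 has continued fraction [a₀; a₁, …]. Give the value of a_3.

3

⌊73/16⌋ = 4, remainder 9
⌊16/9⌋ = 1, remainder 7
⌊9/7⌋ = 1, remainder 2
⌊7/2⌋ = 3, remainder 1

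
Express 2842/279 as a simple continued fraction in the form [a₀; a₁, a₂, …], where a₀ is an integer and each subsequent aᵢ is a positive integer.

[10; 5, 2, 1, 2, 1, 4]

Repeatedly divide and take the remainder:
2842 ÷ 279 → quotient 10, remainder 52
279 ÷ 52 → quotient 5, remainder 19
52 ÷ 19 → quotient 2, remainder 14
19 ÷ 14 → quotient 1, remainder 5
14 ÷ 5 → quotient 2, remainder 4
5 ÷ 4 → quotient 1, remainder 1
4 ÷ 1 → quotient 4, remainder 0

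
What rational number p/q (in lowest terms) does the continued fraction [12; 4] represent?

Starting at the tail and folding back:
Start with 4.
12 + 1/(4/1) = 12 + 1/4 = 49/4

49/4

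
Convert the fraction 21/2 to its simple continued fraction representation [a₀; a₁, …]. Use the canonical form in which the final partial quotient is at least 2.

[10; 2]

21 = 10·2 + 1, so a_0 = 10
2 = 2·1 + 0, so a_1 = 2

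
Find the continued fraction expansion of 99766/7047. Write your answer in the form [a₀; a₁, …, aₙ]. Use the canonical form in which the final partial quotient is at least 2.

[14; 6, 2, 1, 3, 2, 14, 3]

99766 = 14·7047 + 1108, so a_0 = 14
7047 = 6·1108 + 399, so a_1 = 6
1108 = 2·399 + 310, so a_2 = 2
399 = 1·310 + 89, so a_3 = 1
310 = 3·89 + 43, so a_4 = 3
89 = 2·43 + 3, so a_5 = 2
43 = 14·3 + 1, so a_6 = 14
3 = 3·1 + 0, so a_7 = 3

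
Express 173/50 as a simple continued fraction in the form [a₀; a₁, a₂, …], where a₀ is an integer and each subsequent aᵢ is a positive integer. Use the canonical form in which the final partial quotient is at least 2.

[3; 2, 5, 1, 3]

Apply division with remainder until the remainder is 0:
173 = 3·50 + 23, so a_0 = 3
50 = 2·23 + 4, so a_1 = 2
23 = 5·4 + 3, so a_2 = 5
4 = 1·3 + 1, so a_3 = 1
3 = 3·1 + 0, so a_4 = 3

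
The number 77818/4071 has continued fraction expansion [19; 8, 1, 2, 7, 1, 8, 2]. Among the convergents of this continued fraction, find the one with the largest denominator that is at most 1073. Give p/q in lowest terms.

a_0 = 19: 19/1  (≤ bound)
a_1 = 8: 153/8  (≤ bound)
a_2 = 1: 172/9  (≤ bound)
a_3 = 2: 497/26  (≤ bound)
a_4 = 7: 3651/191  (≤ bound)
a_5 = 1: 4148/217  (≤ bound)
a_6 = 8: 36835/1927  (> 1073, stop)

4148/217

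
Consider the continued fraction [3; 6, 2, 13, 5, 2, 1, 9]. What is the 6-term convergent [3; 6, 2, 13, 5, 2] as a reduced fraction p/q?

6154/1951

Collapse the nested fraction from the inside out:
Start with 2.
5 + 1/(2/1) = 5 + 1/2 = 11/2
13 + 1/(11/2) = 13 + 2/11 = 145/11
2 + 1/(145/11) = 2 + 11/145 = 301/145
6 + 1/(301/145) = 6 + 145/301 = 1951/301
3 + 1/(1951/301) = 3 + 301/1951 = 6154/1951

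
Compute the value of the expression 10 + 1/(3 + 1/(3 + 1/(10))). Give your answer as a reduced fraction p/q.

1061/103

Compute successive convergents:
a_0 = 10: 10/1
a_1 = 3: 31/3
a_2 = 3: 103/10
a_3 = 10: 1061/103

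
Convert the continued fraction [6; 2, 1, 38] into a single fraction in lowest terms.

735/116

Start with 38.
1 + 1/(38/1) = 1 + 1/38 = 39/38
2 + 1/(39/38) = 2 + 38/39 = 116/39
6 + 1/(116/39) = 6 + 39/116 = 735/116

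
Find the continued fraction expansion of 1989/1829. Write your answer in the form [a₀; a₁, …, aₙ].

[1; 11, 2, 3, 7, 3]

Repeatedly divide and take the remainder:
1989 = 1·1829 + 160, so a_0 = 1
1829 = 11·160 + 69, so a_1 = 11
160 = 2·69 + 22, so a_2 = 2
69 = 3·22 + 3, so a_3 = 3
22 = 7·3 + 1, so a_4 = 7
3 = 3·1 + 0, so a_5 = 3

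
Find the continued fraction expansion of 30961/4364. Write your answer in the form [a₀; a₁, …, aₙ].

Repeatedly divide and take the remainder:
⌊30961/4364⌋ = 7, remainder 413
⌊4364/413⌋ = 10, remainder 234
⌊413/234⌋ = 1, remainder 179
⌊234/179⌋ = 1, remainder 55
⌊179/55⌋ = 3, remainder 14
⌊55/14⌋ = 3, remainder 13
⌊14/13⌋ = 1, remainder 1
⌊13/1⌋ = 13, remainder 0

[7; 10, 1, 1, 3, 3, 1, 13]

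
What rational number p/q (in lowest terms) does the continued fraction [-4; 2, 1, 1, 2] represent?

a_0 = -4: -4/1
a_1 = 2: -7/2
a_2 = 1: -11/3
a_3 = 1: -18/5
a_4 = 2: -47/13

-47/13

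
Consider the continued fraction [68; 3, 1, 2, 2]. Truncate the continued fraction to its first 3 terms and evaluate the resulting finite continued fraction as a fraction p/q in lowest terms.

273/4

a_0 = 68: 68/1
a_1 = 3: 205/3
a_2 = 1: 273/4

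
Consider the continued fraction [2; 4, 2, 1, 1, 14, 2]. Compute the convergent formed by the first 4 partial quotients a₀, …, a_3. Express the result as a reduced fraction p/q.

29/13

a_0 = 2: 2/1
a_1 = 4: 9/4
a_2 = 2: 20/9
a_3 = 1: 29/13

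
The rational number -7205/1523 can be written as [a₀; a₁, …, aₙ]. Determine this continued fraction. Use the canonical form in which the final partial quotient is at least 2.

[-5; 3, 1, 2, 1, 1, 58]

⌊-7205/1523⌋ = -5, remainder 410
⌊1523/410⌋ = 3, remainder 293
⌊410/293⌋ = 1, remainder 117
⌊293/117⌋ = 2, remainder 59
⌊117/59⌋ = 1, remainder 58
⌊59/58⌋ = 1, remainder 1
⌊58/1⌋ = 58, remainder 0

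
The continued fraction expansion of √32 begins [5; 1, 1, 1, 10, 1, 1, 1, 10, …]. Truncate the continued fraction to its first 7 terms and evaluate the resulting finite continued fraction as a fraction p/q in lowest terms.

379/67

a_0 = 5: 5/1
a_1 = 1: 6/1
a_2 = 1: 11/2
a_3 = 1: 17/3
a_4 = 10: 181/32
a_5 = 1: 198/35
a_6 = 1: 379/67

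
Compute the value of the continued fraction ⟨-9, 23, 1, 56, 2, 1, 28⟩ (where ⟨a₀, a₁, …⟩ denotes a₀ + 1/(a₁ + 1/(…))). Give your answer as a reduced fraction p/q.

-1059391/118258

Start with 28.
1 + 1/(28/1) = 1 + 1/28 = 29/28
2 + 1/(29/28) = 2 + 28/29 = 86/29
56 + 1/(86/29) = 56 + 29/86 = 4845/86
1 + 1/(4845/86) = 1 + 86/4845 = 4931/4845
23 + 1/(4931/4845) = 23 + 4845/4931 = 118258/4931
-9 + 1/(118258/4931) = -9 + 4931/118258 = -1059391/118258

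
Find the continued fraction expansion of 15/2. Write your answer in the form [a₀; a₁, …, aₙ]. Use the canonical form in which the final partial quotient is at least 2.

[7; 2]

Apply division with remainder until the remainder is 0:
⌊15/2⌋ = 7, remainder 1
⌊2/1⌋ = 2, remainder 0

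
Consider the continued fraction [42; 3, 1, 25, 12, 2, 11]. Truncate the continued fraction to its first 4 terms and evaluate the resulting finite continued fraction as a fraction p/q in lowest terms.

4352/103

a_0 = 42: 42/1
a_1 = 3: 127/3
a_2 = 1: 169/4
a_3 = 25: 4352/103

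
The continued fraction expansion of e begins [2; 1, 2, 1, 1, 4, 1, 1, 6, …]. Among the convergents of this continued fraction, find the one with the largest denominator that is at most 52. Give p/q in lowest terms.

106/39

List convergents until the denominator exceeds the bound:
a_0 = 2: 2/1  (≤ bound)
a_1 = 1: 3/1  (≤ bound)
a_2 = 2: 8/3  (≤ bound)
a_3 = 1: 11/4  (≤ bound)
a_4 = 1: 19/7  (≤ bound)
a_5 = 4: 87/32  (≤ bound)
a_6 = 1: 106/39  (≤ bound)
a_7 = 1: 193/71  (> 52, stop)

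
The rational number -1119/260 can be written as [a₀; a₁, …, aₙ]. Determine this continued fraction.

⌊-1119/260⌋ = -5, remainder 181
⌊260/181⌋ = 1, remainder 79
⌊181/79⌋ = 2, remainder 23
⌊79/23⌋ = 3, remainder 10
⌊23/10⌋ = 2, remainder 3
⌊10/3⌋ = 3, remainder 1
⌊3/1⌋ = 3, remainder 0

[-5; 1, 2, 3, 2, 3, 3]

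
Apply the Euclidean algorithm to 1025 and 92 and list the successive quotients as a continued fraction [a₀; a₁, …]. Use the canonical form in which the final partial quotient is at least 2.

Apply division with remainder until the remainder is 0:
⌊1025/92⌋ = 11, remainder 13
⌊92/13⌋ = 7, remainder 1
⌊13/1⌋ = 13, remainder 0

[11; 7, 13]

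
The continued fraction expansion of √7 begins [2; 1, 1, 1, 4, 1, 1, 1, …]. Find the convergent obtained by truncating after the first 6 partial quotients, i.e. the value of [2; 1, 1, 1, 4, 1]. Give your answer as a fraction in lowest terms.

45/17

Start with 1.
4 + 1/(1/1) = 4 + 1/1 = 5/1
1 + 1/(5/1) = 1 + 1/5 = 6/5
1 + 1/(6/5) = 1 + 5/6 = 11/6
1 + 1/(11/6) = 1 + 6/11 = 17/11
2 + 1/(17/11) = 2 + 11/17 = 45/17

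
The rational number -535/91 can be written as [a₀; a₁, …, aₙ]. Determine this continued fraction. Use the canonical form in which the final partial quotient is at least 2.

-535 = -6·91 + 11, so a_0 = -6
91 = 8·11 + 3, so a_1 = 8
11 = 3·3 + 2, so a_2 = 3
3 = 1·2 + 1, so a_3 = 1
2 = 2·1 + 0, so a_4 = 2

[-6; 8, 3, 1, 2]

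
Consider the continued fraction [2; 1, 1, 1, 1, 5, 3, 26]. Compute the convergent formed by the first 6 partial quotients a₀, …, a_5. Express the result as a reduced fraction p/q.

Compute successive convergents:
a_0 = 2: 2/1
a_1 = 1: 3/1
a_2 = 1: 5/2
a_3 = 1: 8/3
a_4 = 1: 13/5
a_5 = 5: 73/28

73/28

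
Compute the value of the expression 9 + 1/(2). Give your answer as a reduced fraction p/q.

Collapse the nested fraction from the inside out:
Start with 2.
9 + 1/(2/1) = 9 + 1/2 = 19/2

19/2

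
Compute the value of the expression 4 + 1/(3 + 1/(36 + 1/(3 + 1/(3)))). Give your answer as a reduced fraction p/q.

a_0 = 4: 4/1
a_1 = 3: 13/3
a_2 = 36: 472/109
a_3 = 3: 1429/330
a_4 = 3: 4759/1099

4759/1099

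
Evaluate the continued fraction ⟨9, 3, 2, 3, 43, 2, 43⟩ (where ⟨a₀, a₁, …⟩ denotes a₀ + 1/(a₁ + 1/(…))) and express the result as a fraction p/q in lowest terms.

Start with 43.
2 + 1/(43/1) = 2 + 1/43 = 87/43
43 + 1/(87/43) = 43 + 43/87 = 3784/87
3 + 1/(3784/87) = 3 + 87/3784 = 11439/3784
2 + 1/(11439/3784) = 2 + 3784/11439 = 26662/11439
3 + 1/(26662/11439) = 3 + 11439/26662 = 91425/26662
9 + 1/(91425/26662) = 9 + 26662/91425 = 849487/91425

849487/91425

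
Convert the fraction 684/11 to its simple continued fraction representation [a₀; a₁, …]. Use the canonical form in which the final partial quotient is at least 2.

[62; 5, 2]

⌊684/11⌋ = 62, remainder 2
⌊11/2⌋ = 5, remainder 1
⌊2/1⌋ = 2, remainder 0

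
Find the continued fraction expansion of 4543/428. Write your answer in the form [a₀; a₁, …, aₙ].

[10; 1, 1, 1, 1, 2, 6, 5]

4543 = 10·428 + 263, so a_0 = 10
428 = 1·263 + 165, so a_1 = 1
263 = 1·165 + 98, so a_2 = 1
165 = 1·98 + 67, so a_3 = 1
98 = 1·67 + 31, so a_4 = 1
67 = 2·31 + 5, so a_5 = 2
31 = 6·5 + 1, so a_6 = 6
5 = 5·1 + 0, so a_7 = 5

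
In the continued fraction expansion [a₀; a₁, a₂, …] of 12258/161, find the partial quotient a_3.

12258 ÷ 161 → quotient 76, remainder 22
161 ÷ 22 → quotient 7, remainder 7
22 ÷ 7 → quotient 3, remainder 1
7 ÷ 1 → quotient 7, remainder 0

7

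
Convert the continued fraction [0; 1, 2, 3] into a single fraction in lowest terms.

Start with 3.
2 + 1/(3/1) = 2 + 1/3 = 7/3
1 + 1/(7/3) = 1 + 3/7 = 10/7
0 + 1/(10/7) = 0 + 7/10 = 7/10

7/10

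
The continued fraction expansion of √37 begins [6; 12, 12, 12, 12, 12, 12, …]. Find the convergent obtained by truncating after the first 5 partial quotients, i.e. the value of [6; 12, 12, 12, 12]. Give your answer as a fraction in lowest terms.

a_0 = 6: 6/1
a_1 = 12: 73/12
a_2 = 12: 882/145
a_3 = 12: 10657/1752
a_4 = 12: 128766/21169

128766/21169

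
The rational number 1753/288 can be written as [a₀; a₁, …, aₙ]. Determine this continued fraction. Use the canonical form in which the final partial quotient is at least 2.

Run the Euclidean algorithm, recording each quotient:
1753 ÷ 288 → quotient 6, remainder 25
288 ÷ 25 → quotient 11, remainder 13
25 ÷ 13 → quotient 1, remainder 12
13 ÷ 12 → quotient 1, remainder 1
12 ÷ 1 → quotient 12, remainder 0

[6; 11, 1, 1, 12]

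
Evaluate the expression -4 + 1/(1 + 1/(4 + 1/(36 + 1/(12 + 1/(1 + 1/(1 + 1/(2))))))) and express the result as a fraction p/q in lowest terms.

-36557/11428

a_0 = -4: -4/1
a_1 = 1: -3/1
a_2 = 4: -16/5
a_3 = 36: -579/181
a_4 = 12: -6964/2177
a_5 = 1: -7543/2358
a_6 = 1: -14507/4535
a_7 = 2: -36557/11428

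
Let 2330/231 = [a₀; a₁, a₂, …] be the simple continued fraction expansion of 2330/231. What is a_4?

⌊2330/231⌋ = 10, remainder 20
⌊231/20⌋ = 11, remainder 11
⌊20/11⌋ = 1, remainder 9
⌊11/9⌋ = 1, remainder 2
⌊9/2⌋ = 4, remainder 1

4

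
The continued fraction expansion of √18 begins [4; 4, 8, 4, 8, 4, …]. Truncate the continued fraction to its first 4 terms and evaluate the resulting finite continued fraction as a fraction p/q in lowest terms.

577/136

Start with 4.
8 + 1/(4/1) = 8 + 1/4 = 33/4
4 + 1/(33/4) = 4 + 4/33 = 136/33
4 + 1/(136/33) = 4 + 33/136 = 577/136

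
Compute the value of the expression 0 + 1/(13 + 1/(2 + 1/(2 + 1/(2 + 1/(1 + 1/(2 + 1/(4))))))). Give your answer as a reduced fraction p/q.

Starting at the tail and folding back:
Start with 4.
2 + 1/(4/1) = 2 + 1/4 = 9/4
1 + 1/(9/4) = 1 + 4/9 = 13/9
2 + 1/(13/9) = 2 + 9/13 = 35/13
2 + 1/(35/13) = 2 + 13/35 = 83/35
2 + 1/(83/35) = 2 + 35/83 = 201/83
13 + 1/(201/83) = 13 + 83/201 = 2696/201
0 + 1/(2696/201) = 0 + 201/2696 = 201/2696

201/2696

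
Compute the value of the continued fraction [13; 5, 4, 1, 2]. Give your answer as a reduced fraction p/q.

963/73

Starting at the tail and folding back:
Start with 2.
1 + 1/(2/1) = 1 + 1/2 = 3/2
4 + 1/(3/2) = 4 + 2/3 = 14/3
5 + 1/(14/3) = 5 + 3/14 = 73/14
13 + 1/(73/14) = 13 + 14/73 = 963/73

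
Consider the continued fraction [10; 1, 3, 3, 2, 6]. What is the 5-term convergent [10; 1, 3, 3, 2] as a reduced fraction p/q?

323/30

Start with 2.
3 + 1/(2/1) = 3 + 1/2 = 7/2
3 + 1/(7/2) = 3 + 2/7 = 23/7
1 + 1/(23/7) = 1 + 7/23 = 30/23
10 + 1/(30/23) = 10 + 23/30 = 323/30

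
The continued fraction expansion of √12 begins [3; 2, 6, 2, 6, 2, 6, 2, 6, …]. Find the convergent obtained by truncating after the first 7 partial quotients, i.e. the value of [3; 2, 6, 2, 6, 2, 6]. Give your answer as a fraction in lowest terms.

8733/2521

Use the convergent recurrence hₖ = aₖ·hₖ₋₁ + hₖ₋₂ (and likewise for the denominators kₖ):
a_0 = 3: 3/1
a_1 = 2: 7/2
a_2 = 6: 45/13
a_3 = 2: 97/28
a_4 = 6: 627/181
a_5 = 2: 1351/390
a_6 = 6: 8733/2521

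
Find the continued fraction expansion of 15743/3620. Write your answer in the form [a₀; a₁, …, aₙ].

[4; 2, 1, 6, 2, 8, 1, 8]

Run the Euclidean algorithm, recording each quotient:
⌊15743/3620⌋ = 4, remainder 1263
⌊3620/1263⌋ = 2, remainder 1094
⌊1263/1094⌋ = 1, remainder 169
⌊1094/169⌋ = 6, remainder 80
⌊169/80⌋ = 2, remainder 9
⌊80/9⌋ = 8, remainder 8
⌊9/8⌋ = 1, remainder 1
⌊8/1⌋ = 8, remainder 0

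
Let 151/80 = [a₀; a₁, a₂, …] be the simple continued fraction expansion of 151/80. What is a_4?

8

Apply division with remainder until the remainder is 0:
151 = 1·80 + 71, so a_0 = 1
80 = 1·71 + 9, so a_1 = 1
71 = 7·9 + 8, so a_2 = 7
9 = 1·8 + 1, so a_3 = 1
8 = 8·1 + 0, so a_4 = 8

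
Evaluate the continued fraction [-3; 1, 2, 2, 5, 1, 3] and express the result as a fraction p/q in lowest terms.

-396/173

Work from the innermost term outward:
Start with 3.
1 + 1/(3/1) = 1 + 1/3 = 4/3
5 + 1/(4/3) = 5 + 3/4 = 23/4
2 + 1/(23/4) = 2 + 4/23 = 50/23
2 + 1/(50/23) = 2 + 23/50 = 123/50
1 + 1/(123/50) = 1 + 50/123 = 173/123
-3 + 1/(173/123) = -3 + 123/173 = -396/173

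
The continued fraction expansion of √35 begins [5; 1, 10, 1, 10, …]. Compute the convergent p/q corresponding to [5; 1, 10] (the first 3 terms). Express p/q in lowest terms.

a_0 = 5: 5/1
a_1 = 1: 6/1
a_2 = 10: 65/11

65/11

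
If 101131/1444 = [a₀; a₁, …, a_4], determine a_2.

3

Run the Euclidean algorithm, recording each quotient:
⌊101131/1444⌋ = 70, remainder 51
⌊1444/51⌋ = 28, remainder 16
⌊51/16⌋ = 3, remainder 3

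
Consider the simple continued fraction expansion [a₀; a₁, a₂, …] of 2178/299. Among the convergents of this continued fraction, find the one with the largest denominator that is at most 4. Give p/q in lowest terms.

a_0 = 7: 7/1  (≤ bound)
a_1 = 3: 22/3  (≤ bound)
a_2 = 1: 29/4  (≤ bound)
a_3 = 1: 51/7  (> 4, stop)

29/4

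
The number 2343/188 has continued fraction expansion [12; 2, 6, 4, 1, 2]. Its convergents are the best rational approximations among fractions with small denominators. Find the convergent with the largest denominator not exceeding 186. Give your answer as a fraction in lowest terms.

835/67

List convergents until the denominator exceeds the bound:
a_0 = 12: 12/1  (≤ bound)
a_1 = 2: 25/2  (≤ bound)
a_2 = 6: 162/13  (≤ bound)
a_3 = 4: 673/54  (≤ bound)
a_4 = 1: 835/67  (≤ bound)
a_5 = 2: 2343/188  (> 186, stop)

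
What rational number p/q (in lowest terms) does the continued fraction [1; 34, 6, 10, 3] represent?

6646/6457

a_0 = 1: 1/1
a_1 = 34: 35/34
a_2 = 6: 211/205
a_3 = 10: 2145/2084
a_4 = 3: 6646/6457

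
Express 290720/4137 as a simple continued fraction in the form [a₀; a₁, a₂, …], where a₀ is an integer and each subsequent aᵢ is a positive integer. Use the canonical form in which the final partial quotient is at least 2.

[70; 3, 1, 1, 1, 19, 6, 3]

Repeatedly divide and take the remainder:
⌊290720/4137⌋ = 70, remainder 1130
⌊4137/1130⌋ = 3, remainder 747
⌊1130/747⌋ = 1, remainder 383
⌊747/383⌋ = 1, remainder 364
⌊383/364⌋ = 1, remainder 19
⌊364/19⌋ = 19, remainder 3
⌊19/3⌋ = 6, remainder 1
⌊3/1⌋ = 3, remainder 0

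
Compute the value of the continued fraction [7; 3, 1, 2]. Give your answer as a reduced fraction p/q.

Start with 2.
1 + 1/(2/1) = 1 + 1/2 = 3/2
3 + 1/(3/2) = 3 + 2/3 = 11/3
7 + 1/(11/3) = 7 + 3/11 = 80/11

80/11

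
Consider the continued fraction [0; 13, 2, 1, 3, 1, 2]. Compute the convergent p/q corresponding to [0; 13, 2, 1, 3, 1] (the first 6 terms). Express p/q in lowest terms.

14/187

Start with 1.
3 + 1/(1/1) = 3 + 1/1 = 4/1
1 + 1/(4/1) = 1 + 1/4 = 5/4
2 + 1/(5/4) = 2 + 4/5 = 14/5
13 + 1/(14/5) = 13 + 5/14 = 187/14
0 + 1/(187/14) = 0 + 14/187 = 14/187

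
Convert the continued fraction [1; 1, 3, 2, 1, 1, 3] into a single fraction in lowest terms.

Compute successive convergents:
a_0 = 1: 1/1
a_1 = 1: 2/1
a_2 = 3: 7/4
a_3 = 2: 16/9
a_4 = 1: 23/13
a_5 = 1: 39/22
a_6 = 3: 140/79

140/79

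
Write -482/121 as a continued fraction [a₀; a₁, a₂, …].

⌊-482/121⌋ = -4, remainder 2
⌊121/2⌋ = 60, remainder 1
⌊2/1⌋ = 2, remainder 0

[-4; 60, 2]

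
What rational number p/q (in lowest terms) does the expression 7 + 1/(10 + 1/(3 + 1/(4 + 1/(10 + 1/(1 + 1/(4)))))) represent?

52454/7391

Starting at the tail and folding back:
Start with 4.
1 + 1/(4/1) = 1 + 1/4 = 5/4
10 + 1/(5/4) = 10 + 4/5 = 54/5
4 + 1/(54/5) = 4 + 5/54 = 221/54
3 + 1/(221/54) = 3 + 54/221 = 717/221
10 + 1/(717/221) = 10 + 221/717 = 7391/717
7 + 1/(7391/717) = 7 + 717/7391 = 52454/7391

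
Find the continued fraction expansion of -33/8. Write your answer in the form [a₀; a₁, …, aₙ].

⌊-33/8⌋ = -5, remainder 7
⌊8/7⌋ = 1, remainder 1
⌊7/1⌋ = 7, remainder 0

[-5; 1, 7]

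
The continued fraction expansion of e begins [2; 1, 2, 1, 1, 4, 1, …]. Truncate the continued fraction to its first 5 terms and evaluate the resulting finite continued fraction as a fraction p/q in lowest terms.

19/7

a_0 = 2: 2/1
a_1 = 1: 3/1
a_2 = 2: 8/3
a_3 = 1: 11/4
a_4 = 1: 19/7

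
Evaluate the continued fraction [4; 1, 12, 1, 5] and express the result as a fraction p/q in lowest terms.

Start with 5.
1 + 1/(5/1) = 1 + 1/5 = 6/5
12 + 1/(6/5) = 12 + 5/6 = 77/6
1 + 1/(77/6) = 1 + 6/77 = 83/77
4 + 1/(83/77) = 4 + 77/83 = 409/83

409/83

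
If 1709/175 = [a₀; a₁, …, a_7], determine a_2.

3

Apply division with remainder until the remainder is 0:
1709 ÷ 175 → quotient 9, remainder 134
175 ÷ 134 → quotient 1, remainder 41
134 ÷ 41 → quotient 3, remainder 11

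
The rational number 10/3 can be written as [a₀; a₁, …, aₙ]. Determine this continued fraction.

Run the Euclidean algorithm, recording each quotient:
⌊10/3⌋ = 3, remainder 1
⌊3/1⌋ = 3, remainder 0

[3; 3]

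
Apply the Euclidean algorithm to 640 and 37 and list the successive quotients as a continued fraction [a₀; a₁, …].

[17; 3, 2, 1, 3]

⌊640/37⌋ = 17, remainder 11
⌊37/11⌋ = 3, remainder 4
⌊11/4⌋ = 2, remainder 3
⌊4/3⌋ = 1, remainder 1
⌊3/1⌋ = 3, remainder 0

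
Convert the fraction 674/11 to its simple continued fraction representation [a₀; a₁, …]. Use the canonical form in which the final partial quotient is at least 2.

[61; 3, 1, 2]

674 = 61·11 + 3, so a_0 = 61
11 = 3·3 + 2, so a_1 = 3
3 = 1·2 + 1, so a_2 = 1
2 = 2·1 + 0, so a_3 = 2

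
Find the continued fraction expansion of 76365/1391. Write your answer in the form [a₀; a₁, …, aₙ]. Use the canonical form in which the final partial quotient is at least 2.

[54; 1, 8, 1, 14, 1, 1, 4]

76365 = 54·1391 + 1251, so a_0 = 54
1391 = 1·1251 + 140, so a_1 = 1
1251 = 8·140 + 131, so a_2 = 8
140 = 1·131 + 9, so a_3 = 1
131 = 14·9 + 5, so a_4 = 14
9 = 1·5 + 4, so a_5 = 1
5 = 1·4 + 1, so a_6 = 1
4 = 4·1 + 0, so a_7 = 4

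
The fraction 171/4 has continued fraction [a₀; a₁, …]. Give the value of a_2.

⌊171/4⌋ = 42, remainder 3
⌊4/3⌋ = 1, remainder 1
⌊3/1⌋ = 3, remainder 0

3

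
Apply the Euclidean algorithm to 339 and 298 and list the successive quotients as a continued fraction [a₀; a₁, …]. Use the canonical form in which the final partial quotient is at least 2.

[1; 7, 3, 1, 2, 1, 2]

339 ÷ 298 → quotient 1, remainder 41
298 ÷ 41 → quotient 7, remainder 11
41 ÷ 11 → quotient 3, remainder 8
11 ÷ 8 → quotient 1, remainder 3
8 ÷ 3 → quotient 2, remainder 2
3 ÷ 2 → quotient 1, remainder 1
2 ÷ 1 → quotient 2, remainder 0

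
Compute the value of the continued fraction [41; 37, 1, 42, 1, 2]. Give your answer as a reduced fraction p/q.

a_0 = 41: 41/1
a_1 = 37: 1518/37
a_2 = 1: 1559/38
a_3 = 42: 66996/1633
a_4 = 1: 68555/1671
a_5 = 2: 204106/4975

204106/4975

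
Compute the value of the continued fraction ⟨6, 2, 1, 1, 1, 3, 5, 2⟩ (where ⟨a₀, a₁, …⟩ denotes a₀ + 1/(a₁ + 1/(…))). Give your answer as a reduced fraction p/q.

2137/335

Start with 2.
5 + 1/(2/1) = 5 + 1/2 = 11/2
3 + 1/(11/2) = 3 + 2/11 = 35/11
1 + 1/(35/11) = 1 + 11/35 = 46/35
1 + 1/(46/35) = 1 + 35/46 = 81/46
1 + 1/(81/46) = 1 + 46/81 = 127/81
2 + 1/(127/81) = 2 + 81/127 = 335/127
6 + 1/(335/127) = 6 + 127/335 = 2137/335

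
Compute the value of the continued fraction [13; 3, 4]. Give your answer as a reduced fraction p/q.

Start with 4.
3 + 1/(4/1) = 3 + 1/4 = 13/4
13 + 1/(13/4) = 13 + 4/13 = 173/13

173/13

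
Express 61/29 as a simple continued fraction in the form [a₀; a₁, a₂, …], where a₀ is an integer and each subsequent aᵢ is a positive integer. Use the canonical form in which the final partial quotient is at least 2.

Apply division with remainder until the remainder is 0:
61 ÷ 29 → quotient 2, remainder 3
29 ÷ 3 → quotient 9, remainder 2
3 ÷ 2 → quotient 1, remainder 1
2 ÷ 1 → quotient 2, remainder 0

[2; 9, 1, 2]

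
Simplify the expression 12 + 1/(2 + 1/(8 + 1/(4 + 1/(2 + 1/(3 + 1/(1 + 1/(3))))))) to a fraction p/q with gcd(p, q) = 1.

Start with 3.
1 + 1/(3/1) = 1 + 1/3 = 4/3
3 + 1/(4/3) = 3 + 3/4 = 15/4
2 + 1/(15/4) = 2 + 4/15 = 34/15
4 + 1/(34/15) = 4 + 15/34 = 151/34
8 + 1/(151/34) = 8 + 34/151 = 1242/151
2 + 1/(1242/151) = 2 + 151/1242 = 2635/1242
12 + 1/(2635/1242) = 12 + 1242/2635 = 32862/2635

32862/2635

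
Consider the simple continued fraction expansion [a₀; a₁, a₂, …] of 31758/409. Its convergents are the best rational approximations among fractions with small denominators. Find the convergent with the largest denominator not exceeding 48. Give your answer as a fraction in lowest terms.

1320/17

List convergents until the denominator exceeds the bound:
a_0 = 77: 77/1  (≤ bound)
a_1 = 1: 78/1  (≤ bound)
a_2 = 1: 155/2  (≤ bound)
a_3 = 1: 233/3  (≤ bound)
a_4 = 5: 1320/17  (≤ bound)
a_5 = 3: 4193/54  (> 48, stop)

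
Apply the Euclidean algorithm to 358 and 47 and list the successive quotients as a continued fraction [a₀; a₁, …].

358 ÷ 47 → quotient 7, remainder 29
47 ÷ 29 → quotient 1, remainder 18
29 ÷ 18 → quotient 1, remainder 11
18 ÷ 11 → quotient 1, remainder 7
11 ÷ 7 → quotient 1, remainder 4
7 ÷ 4 → quotient 1, remainder 3
4 ÷ 3 → quotient 1, remainder 1
3 ÷ 1 → quotient 3, remainder 0

[7; 1, 1, 1, 1, 1, 1, 3]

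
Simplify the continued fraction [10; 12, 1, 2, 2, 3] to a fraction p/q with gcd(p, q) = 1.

3074/305

Build up convergents one term at a time:
a_0 = 10: 10/1
a_1 = 12: 121/12
a_2 = 1: 131/13
a_3 = 2: 383/38
a_4 = 2: 897/89
a_5 = 3: 3074/305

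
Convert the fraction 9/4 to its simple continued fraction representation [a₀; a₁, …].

Repeatedly divide and take the remainder:
9 ÷ 4 → quotient 2, remainder 1
4 ÷ 1 → quotient 4, remainder 0

[2; 4]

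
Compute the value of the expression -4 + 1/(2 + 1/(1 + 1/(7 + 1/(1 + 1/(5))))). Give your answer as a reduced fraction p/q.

Starting at the tail and folding back:
Start with 5.
1 + 1/(5/1) = 1 + 1/5 = 6/5
7 + 1/(6/5) = 7 + 5/6 = 47/6
1 + 1/(47/6) = 1 + 6/47 = 53/47
2 + 1/(53/47) = 2 + 47/53 = 153/53
-4 + 1/(153/53) = -4 + 53/153 = -559/153

-559/153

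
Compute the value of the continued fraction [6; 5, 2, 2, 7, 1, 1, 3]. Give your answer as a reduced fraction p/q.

9327/1508

Work from the innermost term outward:
Start with 3.
1 + 1/(3/1) = 1 + 1/3 = 4/3
1 + 1/(4/3) = 1 + 3/4 = 7/4
7 + 1/(7/4) = 7 + 4/7 = 53/7
2 + 1/(53/7) = 2 + 7/53 = 113/53
2 + 1/(113/53) = 2 + 53/113 = 279/113
5 + 1/(279/113) = 5 + 113/279 = 1508/279
6 + 1/(1508/279) = 6 + 279/1508 = 9327/1508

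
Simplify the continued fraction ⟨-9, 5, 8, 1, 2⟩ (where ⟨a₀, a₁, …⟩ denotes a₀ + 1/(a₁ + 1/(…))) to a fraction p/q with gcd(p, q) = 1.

-1171/133

a_0 = -9: -9/1
a_1 = 5: -44/5
a_2 = 8: -361/41
a_3 = 1: -405/46
a_4 = 2: -1171/133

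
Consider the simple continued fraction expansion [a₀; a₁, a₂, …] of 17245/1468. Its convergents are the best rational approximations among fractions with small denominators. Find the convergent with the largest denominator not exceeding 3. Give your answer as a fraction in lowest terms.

List convergents until the denominator exceeds the bound:
a_0 = 11: 11/1  (≤ bound)
a_1 = 1: 12/1  (≤ bound)
a_2 = 2: 35/3  (≤ bound)
a_3 = 1: 47/4  (> 3, stop)

35/3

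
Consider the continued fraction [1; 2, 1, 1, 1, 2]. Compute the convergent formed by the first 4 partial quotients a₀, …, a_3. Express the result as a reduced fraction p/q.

Work from the innermost term outward:
Start with 1.
1 + 1/(1/1) = 1 + 1/1 = 2/1
2 + 1/(2/1) = 2 + 1/2 = 5/2
1 + 1/(5/2) = 1 + 2/5 = 7/5

7/5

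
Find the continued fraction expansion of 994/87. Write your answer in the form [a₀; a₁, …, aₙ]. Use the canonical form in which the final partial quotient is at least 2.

[11; 2, 2, 1, 5, 2]

Run the Euclidean algorithm, recording each quotient:
994 ÷ 87 → quotient 11, remainder 37
87 ÷ 37 → quotient 2, remainder 13
37 ÷ 13 → quotient 2, remainder 11
13 ÷ 11 → quotient 1, remainder 2
11 ÷ 2 → quotient 5, remainder 1
2 ÷ 1 → quotient 2, remainder 0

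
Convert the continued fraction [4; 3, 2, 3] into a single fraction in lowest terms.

103/24

Build up convergents one term at a time:
a_0 = 4: 4/1
a_1 = 3: 13/3
a_2 = 2: 30/7
a_3 = 3: 103/24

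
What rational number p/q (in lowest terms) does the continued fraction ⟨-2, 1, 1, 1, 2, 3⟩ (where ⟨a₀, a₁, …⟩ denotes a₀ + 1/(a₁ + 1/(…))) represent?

-37/27

Build up convergents one term at a time:
a_0 = -2: -2/1
a_1 = 1: -1/1
a_2 = 1: -3/2
a_3 = 1: -4/3
a_4 = 2: -11/8
a_5 = 3: -37/27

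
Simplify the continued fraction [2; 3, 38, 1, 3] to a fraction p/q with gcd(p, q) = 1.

1093/469

Build up convergents one term at a time:
a_0 = 2: 2/1
a_1 = 3: 7/3
a_2 = 38: 268/115
a_3 = 1: 275/118
a_4 = 3: 1093/469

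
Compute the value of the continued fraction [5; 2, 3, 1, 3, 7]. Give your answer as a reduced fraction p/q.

1344/247

a_0 = 5: 5/1
a_1 = 2: 11/2
a_2 = 3: 38/7
a_3 = 1: 49/9
a_4 = 3: 185/34
a_5 = 7: 1344/247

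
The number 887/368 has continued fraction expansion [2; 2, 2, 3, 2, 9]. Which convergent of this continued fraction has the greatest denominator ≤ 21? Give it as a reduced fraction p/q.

41/17

a_0 = 2: 2/1  (≤ bound)
a_1 = 2: 5/2  (≤ bound)
a_2 = 2: 12/5  (≤ bound)
a_3 = 3: 41/17  (≤ bound)
a_4 = 2: 94/39  (> 21, stop)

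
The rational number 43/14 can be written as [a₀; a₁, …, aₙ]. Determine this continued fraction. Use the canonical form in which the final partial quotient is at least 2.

[3; 14]

43 ÷ 14 → quotient 3, remainder 1
14 ÷ 1 → quotient 14, remainder 0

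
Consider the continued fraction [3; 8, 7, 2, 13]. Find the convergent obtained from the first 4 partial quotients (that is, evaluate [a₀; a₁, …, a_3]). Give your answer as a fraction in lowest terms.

Starting at the tail and folding back:
Start with 2.
7 + 1/(2/1) = 7 + 1/2 = 15/2
8 + 1/(15/2) = 8 + 2/15 = 122/15
3 + 1/(122/15) = 3 + 15/122 = 381/122

381/122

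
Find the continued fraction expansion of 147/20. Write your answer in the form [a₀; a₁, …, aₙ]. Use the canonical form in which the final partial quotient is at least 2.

[7; 2, 1, 6]

Repeatedly divide and take the remainder:
147 = 7·20 + 7, so a_0 = 7
20 = 2·7 + 6, so a_1 = 2
7 = 1·6 + 1, so a_2 = 1
6 = 6·1 + 0, so a_3 = 6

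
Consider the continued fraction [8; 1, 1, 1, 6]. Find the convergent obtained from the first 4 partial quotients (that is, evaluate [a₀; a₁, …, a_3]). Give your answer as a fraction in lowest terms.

Collapse the nested fraction from the inside out:
Start with 1.
1 + 1/(1/1) = 1 + 1/1 = 2/1
1 + 1/(2/1) = 1 + 1/2 = 3/2
8 + 1/(3/2) = 8 + 2/3 = 26/3

26/3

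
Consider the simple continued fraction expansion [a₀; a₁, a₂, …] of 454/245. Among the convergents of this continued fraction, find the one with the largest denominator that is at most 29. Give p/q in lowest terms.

a_0 = 1: 1/1  (≤ bound)
a_1 = 1: 2/1  (≤ bound)
a_2 = 5: 11/6  (≤ bound)
a_3 = 1: 13/7  (≤ bound)
a_4 = 4: 63/34  (> 29, stop)

13/7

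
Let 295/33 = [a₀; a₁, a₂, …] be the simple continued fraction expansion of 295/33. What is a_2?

15

295 ÷ 33 → quotient 8, remainder 31
33 ÷ 31 → quotient 1, remainder 2
31 ÷ 2 → quotient 15, remainder 1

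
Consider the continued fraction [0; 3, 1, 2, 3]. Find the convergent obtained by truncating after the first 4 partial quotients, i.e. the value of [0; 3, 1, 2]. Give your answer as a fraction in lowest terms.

Start with 2.
1 + 1/(2/1) = 1 + 1/2 = 3/2
3 + 1/(3/2) = 3 + 2/3 = 11/3
0 + 1/(11/3) = 0 + 3/11 = 3/11

3/11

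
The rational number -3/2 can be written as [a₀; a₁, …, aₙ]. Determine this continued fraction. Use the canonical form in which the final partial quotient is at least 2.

Apply division with remainder until the remainder is 0:
⌊-3/2⌋ = -2, remainder 1
⌊2/1⌋ = 2, remainder 0

[-2; 2]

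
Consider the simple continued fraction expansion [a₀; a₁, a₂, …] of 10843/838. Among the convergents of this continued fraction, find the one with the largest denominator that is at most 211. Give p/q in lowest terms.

List convergents until the denominator exceeds the bound:
a_0 = 12: 12/1  (≤ bound)
a_1 = 1: 13/1  (≤ bound)
a_2 = 15: 207/16  (≤ bound)
a_3 = 2: 427/33  (≤ bound)
a_4 = 3: 1488/115  (≤ bound)
a_5 = 7: 10843/838  (> 211, stop)

1488/115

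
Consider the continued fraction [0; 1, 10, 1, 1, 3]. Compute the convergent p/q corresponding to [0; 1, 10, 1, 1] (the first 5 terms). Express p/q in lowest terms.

21/23

a_0 = 0: 0/1
a_1 = 1: 1/1
a_2 = 10: 10/11
a_3 = 1: 11/12
a_4 = 1: 21/23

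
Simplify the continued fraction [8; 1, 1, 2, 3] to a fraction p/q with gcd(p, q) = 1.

146/17

a_0 = 8: 8/1
a_1 = 1: 9/1
a_2 = 1: 17/2
a_3 = 2: 43/5
a_4 = 3: 146/17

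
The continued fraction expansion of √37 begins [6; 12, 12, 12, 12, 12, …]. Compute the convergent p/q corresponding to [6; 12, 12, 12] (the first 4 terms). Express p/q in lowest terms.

10657/1752

Collapse the nested fraction from the inside out:
Start with 12.
12 + 1/(12/1) = 12 + 1/12 = 145/12
12 + 1/(145/12) = 12 + 12/145 = 1752/145
6 + 1/(1752/145) = 6 + 145/1752 = 10657/1752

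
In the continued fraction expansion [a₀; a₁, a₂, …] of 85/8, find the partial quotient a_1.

Run the Euclidean algorithm, recording each quotient:
85 = 10·8 + 5, so a_0 = 10
8 = 1·5 + 3, so a_1 = 1

1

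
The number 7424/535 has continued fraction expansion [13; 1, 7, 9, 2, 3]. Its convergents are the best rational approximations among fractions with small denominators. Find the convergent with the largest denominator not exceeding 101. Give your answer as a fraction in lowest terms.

1013/73

a_0 = 13: 13/1  (≤ bound)
a_1 = 1: 14/1  (≤ bound)
a_2 = 7: 111/8  (≤ bound)
a_3 = 9: 1013/73  (≤ bound)
a_4 = 2: 2137/154  (> 101, stop)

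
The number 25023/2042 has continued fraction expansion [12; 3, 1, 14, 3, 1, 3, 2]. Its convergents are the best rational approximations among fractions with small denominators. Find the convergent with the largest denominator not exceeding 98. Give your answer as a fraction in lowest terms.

List convergents until the denominator exceeds the bound:
a_0 = 12: 12/1  (≤ bound)
a_1 = 3: 37/3  (≤ bound)
a_2 = 1: 49/4  (≤ bound)
a_3 = 14: 723/59  (≤ bound)
a_4 = 3: 2218/181  (> 98, stop)

723/59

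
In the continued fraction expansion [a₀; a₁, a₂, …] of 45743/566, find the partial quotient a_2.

⌊45743/566⌋ = 80, remainder 463
⌊566/463⌋ = 1, remainder 103
⌊463/103⌋ = 4, remainder 51

4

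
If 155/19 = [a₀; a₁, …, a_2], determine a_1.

⌊155/19⌋ = 8, remainder 3
⌊19/3⌋ = 6, remainder 1

6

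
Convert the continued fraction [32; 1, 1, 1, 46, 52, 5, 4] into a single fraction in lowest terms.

5014066/153503

Start with 4.
5 + 1/(4/1) = 5 + 1/4 = 21/4
52 + 1/(21/4) = 52 + 4/21 = 1096/21
46 + 1/(1096/21) = 46 + 21/1096 = 50437/1096
1 + 1/(50437/1096) = 1 + 1096/50437 = 51533/50437
1 + 1/(51533/50437) = 1 + 50437/51533 = 101970/51533
1 + 1/(101970/51533) = 1 + 51533/101970 = 153503/101970
32 + 1/(153503/101970) = 32 + 101970/153503 = 5014066/153503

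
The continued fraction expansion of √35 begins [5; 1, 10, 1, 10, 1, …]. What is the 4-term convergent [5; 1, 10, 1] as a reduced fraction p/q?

71/12

a_0 = 5: 5/1
a_1 = 1: 6/1
a_2 = 10: 65/11
a_3 = 1: 71/12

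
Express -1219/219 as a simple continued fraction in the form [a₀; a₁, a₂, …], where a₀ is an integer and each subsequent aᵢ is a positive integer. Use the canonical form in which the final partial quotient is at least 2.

[-6; 2, 3, 3, 1, 1, 1, 2]

-1219 = -6·219 + 95, so a_0 = -6
219 = 2·95 + 29, so a_1 = 2
95 = 3·29 + 8, so a_2 = 3
29 = 3·8 + 5, so a_3 = 3
8 = 1·5 + 3, so a_4 = 1
5 = 1·3 + 2, so a_5 = 1
3 = 1·2 + 1, so a_6 = 1
2 = 2·1 + 0, so a_7 = 2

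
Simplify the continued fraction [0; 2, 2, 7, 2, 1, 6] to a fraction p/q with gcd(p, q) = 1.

a_0 = 0: 0/1
a_1 = 2: 1/2
a_2 = 2: 2/5
a_3 = 7: 15/37
a_4 = 2: 32/79
a_5 = 1: 47/116
a_6 = 6: 314/775

314/775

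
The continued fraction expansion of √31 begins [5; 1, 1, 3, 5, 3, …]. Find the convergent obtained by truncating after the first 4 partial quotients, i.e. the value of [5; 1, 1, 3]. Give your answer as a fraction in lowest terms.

Use the convergent recurrence hₖ = aₖ·hₖ₋₁ + hₖ₋₂ (and likewise for the denominators kₖ):
a_0 = 5: 5/1
a_1 = 1: 6/1
a_2 = 1: 11/2
a_3 = 3: 39/7

39/7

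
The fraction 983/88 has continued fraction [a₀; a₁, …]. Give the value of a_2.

⌊983/88⌋ = 11, remainder 15
⌊88/15⌋ = 5, remainder 13
⌊15/13⌋ = 1, remainder 2

1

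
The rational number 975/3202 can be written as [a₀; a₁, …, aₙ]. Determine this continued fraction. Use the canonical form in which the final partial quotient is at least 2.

[0; 3, 3, 1, 1, 12, 11]

975 = 0·3202 + 975, so a_0 = 0
3202 = 3·975 + 277, so a_1 = 3
975 = 3·277 + 144, so a_2 = 3
277 = 1·144 + 133, so a_3 = 1
144 = 1·133 + 11, so a_4 = 1
133 = 12·11 + 1, so a_5 = 12
11 = 11·1 + 0, so a_6 = 11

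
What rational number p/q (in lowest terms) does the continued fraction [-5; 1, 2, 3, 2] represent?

Compute successive convergents:
a_0 = -5: -5/1
a_1 = 1: -4/1
a_2 = 2: -13/3
a_3 = 3: -43/10
a_4 = 2: -99/23

-99/23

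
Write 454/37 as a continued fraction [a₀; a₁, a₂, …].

Run the Euclidean algorithm, recording each quotient:
454 ÷ 37 → quotient 12, remainder 10
37 ÷ 10 → quotient 3, remainder 7
10 ÷ 7 → quotient 1, remainder 3
7 ÷ 3 → quotient 2, remainder 1
3 ÷ 1 → quotient 3, remainder 0

[12; 3, 1, 2, 3]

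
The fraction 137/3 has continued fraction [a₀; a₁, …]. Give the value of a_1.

1

⌊137/3⌋ = 45, remainder 2
⌊3/2⌋ = 1, remainder 1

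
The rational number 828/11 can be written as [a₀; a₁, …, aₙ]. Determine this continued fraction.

828 = 75·11 + 3, so a_0 = 75
11 = 3·3 + 2, so a_1 = 3
3 = 1·2 + 1, so a_2 = 1
2 = 2·1 + 0, so a_3 = 2

[75; 3, 1, 2]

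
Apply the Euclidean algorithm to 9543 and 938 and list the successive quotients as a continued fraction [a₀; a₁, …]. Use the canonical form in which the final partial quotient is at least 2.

[10; 5, 1, 3, 13, 3]

⌊9543/938⌋ = 10, remainder 163
⌊938/163⌋ = 5, remainder 123
⌊163/123⌋ = 1, remainder 40
⌊123/40⌋ = 3, remainder 3
⌊40/3⌋ = 13, remainder 1
⌊3/1⌋ = 3, remainder 0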